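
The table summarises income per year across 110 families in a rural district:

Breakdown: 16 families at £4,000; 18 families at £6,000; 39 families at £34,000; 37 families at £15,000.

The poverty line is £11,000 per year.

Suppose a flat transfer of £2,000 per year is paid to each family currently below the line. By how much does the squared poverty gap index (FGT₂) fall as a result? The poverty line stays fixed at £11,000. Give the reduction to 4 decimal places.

0.0505

Before: below the line — 16×£4,000, 18×£6,000; squared poverty gap index (FGT₂) = 0.092712.
After the £2,000 transfer: below the line — 16×£6,000, 18×£8,000; squared poverty gap index (FGT₂) = 0.042224.
Reduction = 0.092712 − 0.042224 = 0.0505.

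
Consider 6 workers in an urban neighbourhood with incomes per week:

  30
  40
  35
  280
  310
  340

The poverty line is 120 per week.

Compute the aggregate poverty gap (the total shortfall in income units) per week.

255

Incomes under z: 30, 35, 40 (q = 3 of N = 6).
Individual gaps: 120−30 = 90; 120−35 = 85; 120−40 = 80.
Aggregate gap = 255.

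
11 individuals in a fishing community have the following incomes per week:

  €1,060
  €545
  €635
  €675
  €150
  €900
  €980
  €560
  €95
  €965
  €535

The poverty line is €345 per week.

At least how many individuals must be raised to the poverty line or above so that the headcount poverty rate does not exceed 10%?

2 of the 11 individuals are poor, so H = 2/11 = 0.182.
A headcount ratio of at most 10% allows at most ⌊0.10 × 11⌋ = 1 poor individuals.
So at least 2 − 1 = 1 must be lifted.

1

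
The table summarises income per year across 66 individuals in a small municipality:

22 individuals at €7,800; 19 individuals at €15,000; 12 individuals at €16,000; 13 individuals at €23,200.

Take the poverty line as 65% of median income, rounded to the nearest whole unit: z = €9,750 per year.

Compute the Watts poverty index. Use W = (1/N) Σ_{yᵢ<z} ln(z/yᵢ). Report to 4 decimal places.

Incomes under z: 22×€7,800 (q = 22 of N = 66).
Log shortfalls: ln(9750/7800) = 0.2231 (×22).
W = 4.909158 / 66 = 0.0744.

0.0744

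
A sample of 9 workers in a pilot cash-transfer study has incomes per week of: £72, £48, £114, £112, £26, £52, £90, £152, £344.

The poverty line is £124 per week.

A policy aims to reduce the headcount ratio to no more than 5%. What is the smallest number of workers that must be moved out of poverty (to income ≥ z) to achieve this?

7

7 of the 9 workers are poor, so H = 7/9 = 0.778.
A headcount ratio of at most 5% allows at most ⌊0.05 × 9⌋ = 0 poor workers.
So at least 7 − 0 = 7 must be lifted.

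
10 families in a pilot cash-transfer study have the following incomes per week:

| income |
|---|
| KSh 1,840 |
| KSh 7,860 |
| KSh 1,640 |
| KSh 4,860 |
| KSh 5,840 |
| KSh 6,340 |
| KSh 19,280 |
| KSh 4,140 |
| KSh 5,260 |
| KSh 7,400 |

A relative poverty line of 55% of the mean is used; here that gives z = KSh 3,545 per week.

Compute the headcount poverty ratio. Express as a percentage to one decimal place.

20.0%

2 of the 10 families have income below KSh 3,545.
H = 2/10 = 20.0%.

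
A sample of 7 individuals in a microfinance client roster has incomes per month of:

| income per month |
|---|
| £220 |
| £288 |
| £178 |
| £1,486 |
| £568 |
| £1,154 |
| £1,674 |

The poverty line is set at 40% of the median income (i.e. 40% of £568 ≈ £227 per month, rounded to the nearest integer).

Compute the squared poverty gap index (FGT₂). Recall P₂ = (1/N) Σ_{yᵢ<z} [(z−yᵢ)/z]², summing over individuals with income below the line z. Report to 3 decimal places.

Below the line: £178, £220 (q = 2 of N = 7).
Relative gaps: (227−178)/227 = 0.2159; (227−220)/227 = 0.0308.
Squared: 0.0466; 0.0010.
Sum = 0.047546; P₂ = 0.047546 / 7 = 0.007.

0.007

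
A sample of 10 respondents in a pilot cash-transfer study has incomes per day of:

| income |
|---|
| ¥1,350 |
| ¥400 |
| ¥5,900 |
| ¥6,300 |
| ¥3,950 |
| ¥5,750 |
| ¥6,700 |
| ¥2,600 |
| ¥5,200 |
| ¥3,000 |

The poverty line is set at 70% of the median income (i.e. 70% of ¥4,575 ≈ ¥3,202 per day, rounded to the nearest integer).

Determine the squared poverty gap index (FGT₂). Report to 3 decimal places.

0.114

Below the line: ¥400, ¥1,350, ¥2,600, ¥3,000 (q = 4 of N = 10).
Gap ratios (z−y)/z: (3202−400)/3202 = 0.8751; (3202−1350)/3202 = 0.5784; (3202−2600)/3202 = 0.1880; (3202−3000)/3202 = 0.0631.
Squared: 0.7658; 0.3345; 0.0353; 0.0040.
Sum = 1.139622; P₂ = 1.139622 / 10 = 0.114.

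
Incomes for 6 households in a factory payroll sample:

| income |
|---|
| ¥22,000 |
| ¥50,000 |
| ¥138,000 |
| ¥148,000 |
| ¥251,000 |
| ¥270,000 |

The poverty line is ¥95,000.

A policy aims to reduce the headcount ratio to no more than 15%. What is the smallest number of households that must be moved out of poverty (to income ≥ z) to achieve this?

2

2 of the 6 households are poor, so H = 2/6 = 0.333.
A headcount ratio of at most 15% allows at most ⌊0.15 × 6⌋ = 0 poor households.
So at least 2 − 0 = 2 must be lifted.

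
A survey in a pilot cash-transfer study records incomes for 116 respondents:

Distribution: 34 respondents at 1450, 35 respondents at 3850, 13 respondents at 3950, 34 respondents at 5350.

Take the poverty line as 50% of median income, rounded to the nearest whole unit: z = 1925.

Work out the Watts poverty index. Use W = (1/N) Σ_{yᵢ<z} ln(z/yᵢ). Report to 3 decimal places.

0.083

Below z: 34×1450 (q = 34 of N = 116).
Log shortfalls: ln(1925/1450) = 0.2834 (×34).
W = 9.634322 / 116 = 0.083.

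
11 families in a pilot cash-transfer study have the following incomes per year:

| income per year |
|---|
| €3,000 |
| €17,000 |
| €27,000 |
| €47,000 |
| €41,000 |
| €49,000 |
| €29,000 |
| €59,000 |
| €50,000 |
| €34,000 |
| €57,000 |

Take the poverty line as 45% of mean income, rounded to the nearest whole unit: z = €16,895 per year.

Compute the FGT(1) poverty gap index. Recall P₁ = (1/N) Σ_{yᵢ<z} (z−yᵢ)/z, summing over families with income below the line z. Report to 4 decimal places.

0.0748

Below z: €3,000 (q = 1 of N = 11).
Relative gaps: (16895−3000)/16895 = 0.8224.
Σ = 0.822433. Dividing by the full population N = 11 gives P₁ = 0.0748.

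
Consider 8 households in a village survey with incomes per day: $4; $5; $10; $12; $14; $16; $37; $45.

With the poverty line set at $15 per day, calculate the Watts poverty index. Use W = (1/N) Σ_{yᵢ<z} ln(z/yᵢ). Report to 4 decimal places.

0.3897

Incomes under z: $4, $5, $10, $12, $14 (q = 5 of N = 8).
Log gaps: ln(15/4) = 1.3218; ln(15/5) = 1.0986; ln(15/10) = 0.4055; ln(15/12) = 0.2231; ln(15/14) = 0.0690.
W = 3.117970 / 8 = 0.3897.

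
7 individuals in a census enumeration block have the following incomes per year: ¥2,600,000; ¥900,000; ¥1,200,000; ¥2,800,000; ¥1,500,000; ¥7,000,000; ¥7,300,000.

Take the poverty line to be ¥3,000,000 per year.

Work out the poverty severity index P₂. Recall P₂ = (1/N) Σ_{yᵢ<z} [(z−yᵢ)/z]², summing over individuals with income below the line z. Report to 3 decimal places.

0.160

Below z: ¥900,000, ¥1,200,000, ¥1,500,000, ¥2,600,000, ¥2,800,000 (q = 5 of N = 7).
Gap ratios (z−y)/z: (3000000−900000)/3000000 = 0.7000; (3000000−1200000)/3000000 = 0.6000; (3000000−1500000)/3000000 = 0.5000; (3000000−2600000)/3000000 = 0.1333; (3000000−2800000)/3000000 = 0.0667.
Squared: 0.4900; 0.3600; 0.2500; 0.0178; 0.0044.
Sum = 1.122222; P₂ = 1.122222 / 7 = 0.160.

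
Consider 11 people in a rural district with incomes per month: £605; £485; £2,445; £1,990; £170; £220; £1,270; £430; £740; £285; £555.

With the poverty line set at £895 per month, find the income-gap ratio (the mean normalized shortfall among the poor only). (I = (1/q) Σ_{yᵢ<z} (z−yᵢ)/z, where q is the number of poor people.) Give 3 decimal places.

Below z: £170, £220, £285, £430, £485, £555, £605, £740 (q = 8 of N = 11).
Relative gaps: 0.8101, 0.7542, 0.6816, 0.5196, 0.4581, 0.3799, 0.3240, 0.1732; sum = 4.100559.
I averages over the q = 8 poor units only: 4.100559 / 8 = 0.513.

0.513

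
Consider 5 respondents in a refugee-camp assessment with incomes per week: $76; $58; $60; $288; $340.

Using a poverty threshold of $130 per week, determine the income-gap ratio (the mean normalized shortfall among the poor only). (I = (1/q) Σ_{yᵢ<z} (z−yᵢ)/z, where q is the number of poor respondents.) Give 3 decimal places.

0.503

Below z: $58, $60, $76 (q = 3 of N = 5).
Shortfall ratios (z−y)/z: 0.5538, 0.5385, 0.4154; sum = 1.507692.
The income-gap ratio divides by q (the poor only): 1.507692 / 3 = 0.503.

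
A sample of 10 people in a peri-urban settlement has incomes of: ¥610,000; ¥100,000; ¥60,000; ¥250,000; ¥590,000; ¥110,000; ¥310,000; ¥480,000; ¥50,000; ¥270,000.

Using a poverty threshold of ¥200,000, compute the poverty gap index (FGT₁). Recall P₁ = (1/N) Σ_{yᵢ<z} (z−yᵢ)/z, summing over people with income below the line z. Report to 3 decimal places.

Below z: ¥50,000, ¥60,000, ¥100,000, ¥110,000 (q = 4 of N = 10).
Gap ratios (z−y)/z: (200000−50000)/200000 = 0.7500; (200000−60000)/200000 = 0.7000; (200000−100000)/200000 = 0.5000; (200000−110000)/200000 = 0.4500.
Sum of shortfalls = 2.400000; P₁ averages over all N: 2.400000 / 10 = 0.240.

0.240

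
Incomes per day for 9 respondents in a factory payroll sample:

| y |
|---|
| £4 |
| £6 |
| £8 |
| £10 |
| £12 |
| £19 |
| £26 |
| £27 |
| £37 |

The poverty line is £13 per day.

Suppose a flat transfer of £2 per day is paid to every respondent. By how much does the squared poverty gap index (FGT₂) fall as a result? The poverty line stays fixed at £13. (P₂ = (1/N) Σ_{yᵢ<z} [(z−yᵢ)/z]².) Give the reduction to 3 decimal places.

Before: below the line — £4, £6, £8, £10, £12; squared poverty gap index (FGT₂) = 0.10848.
After the £2 transfer: below the line — £6, £8, £10, £12; squared poverty gap index (FGT₂) = 0.05523.
Reduction = 0.10848 − 0.05523 = 0.053.

0.053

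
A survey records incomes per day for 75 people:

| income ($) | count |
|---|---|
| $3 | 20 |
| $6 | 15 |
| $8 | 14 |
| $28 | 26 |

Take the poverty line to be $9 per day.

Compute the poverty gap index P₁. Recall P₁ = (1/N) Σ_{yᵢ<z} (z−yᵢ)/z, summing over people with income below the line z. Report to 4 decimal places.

Poor units: 20×$3, 15×$6, 14×$8 (q = 49 of N = 75).
Gap ratios (z−y)/z: (9−3)/9 = 0.6667 (×20); (9−6)/9 = 0.3333 (×15); (9−8)/9 = 0.1111 (×14).
Sum of shortfalls = 19.888889; P₁ averages over all N: 19.888889 / 75 = 0.2652.

0.2652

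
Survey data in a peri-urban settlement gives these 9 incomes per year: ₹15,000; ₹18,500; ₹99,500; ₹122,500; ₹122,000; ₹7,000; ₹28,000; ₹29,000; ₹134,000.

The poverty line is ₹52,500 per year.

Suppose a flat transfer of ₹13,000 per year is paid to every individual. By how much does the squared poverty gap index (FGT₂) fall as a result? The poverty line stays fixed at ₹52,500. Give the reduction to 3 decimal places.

Before: below the line — ₹7,000, ₹15,000, ₹18,500, ₹28,000, ₹29,000; squared poverty gap index (FGT₂) = 0.23321.
After the ₹13,000 transfer: below the line — ₹20,000, ₹28,000, ₹31,500, ₹41,000, ₹42,000; squared poverty gap index (FGT₂) = 0.09433.
Reduction = 0.23321 − 0.09433 = 0.139.

0.139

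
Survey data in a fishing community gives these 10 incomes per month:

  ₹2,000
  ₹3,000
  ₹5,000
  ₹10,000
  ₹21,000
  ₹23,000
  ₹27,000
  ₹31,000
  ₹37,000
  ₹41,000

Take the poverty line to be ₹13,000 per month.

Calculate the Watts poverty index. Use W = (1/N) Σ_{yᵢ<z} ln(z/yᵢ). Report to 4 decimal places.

0.4556

Incomes under z: ₹2,000, ₹3,000, ₹5,000, ₹10,000 (q = 4 of N = 10).
Log shortfalls: ln(13000/2000) = 1.8718; ln(13000/3000) = 1.4663; ln(13000/5000) = 0.9555; ln(13000/10000) = 0.2624.
W = 4.556015 / 10 = 0.4556.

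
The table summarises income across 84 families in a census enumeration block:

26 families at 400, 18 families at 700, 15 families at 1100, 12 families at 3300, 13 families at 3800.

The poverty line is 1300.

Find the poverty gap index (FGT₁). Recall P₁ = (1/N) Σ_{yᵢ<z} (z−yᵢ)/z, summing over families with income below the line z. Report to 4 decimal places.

0.3407

Incomes under z: 26×400, 18×700, 15×1100 (q = 59 of N = 84).
Relative gaps: (1300−400)/1300 = 0.6923 (×26); (1300−700)/1300 = 0.4615 (×18); (1300−1100)/1300 = 0.1538 (×15).
Σ = 28.615385. Dividing by the full population N = 84 gives P₁ = 0.3407.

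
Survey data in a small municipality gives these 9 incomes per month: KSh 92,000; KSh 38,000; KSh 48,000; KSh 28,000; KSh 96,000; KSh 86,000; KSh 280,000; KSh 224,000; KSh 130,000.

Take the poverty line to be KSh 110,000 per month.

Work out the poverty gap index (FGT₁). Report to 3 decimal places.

0.275

Poor units: KSh 28,000, KSh 38,000, KSh 48,000, KSh 86,000, KSh 92,000, KSh 96,000 (q = 6 of N = 9).
Shortfall ratios: (110000−28000)/110000 = 0.7455; (110000−38000)/110000 = 0.6545; (110000−48000)/110000 = 0.5636; (110000−86000)/110000 = 0.2182; (110000−92000)/110000 = 0.1636; (110000−96000)/110000 = 0.1273.
Sum of shortfalls = 2.472727; P₁ averages over all N: 2.472727 / 9 = 0.275.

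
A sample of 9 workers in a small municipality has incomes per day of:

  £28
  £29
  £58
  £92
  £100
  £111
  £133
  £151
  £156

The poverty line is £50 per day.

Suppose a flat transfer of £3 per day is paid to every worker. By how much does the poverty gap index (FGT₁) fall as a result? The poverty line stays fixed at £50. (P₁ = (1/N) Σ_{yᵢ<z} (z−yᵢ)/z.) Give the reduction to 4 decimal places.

Before: below the line — £28, £29; poverty gap index (FGT₁) = 0.095556.
After the £3 transfer: below the line — £31, £32; poverty gap index (FGT₁) = 0.082222.
Reduction = 0.095556 − 0.082222 = 0.0133.

0.0133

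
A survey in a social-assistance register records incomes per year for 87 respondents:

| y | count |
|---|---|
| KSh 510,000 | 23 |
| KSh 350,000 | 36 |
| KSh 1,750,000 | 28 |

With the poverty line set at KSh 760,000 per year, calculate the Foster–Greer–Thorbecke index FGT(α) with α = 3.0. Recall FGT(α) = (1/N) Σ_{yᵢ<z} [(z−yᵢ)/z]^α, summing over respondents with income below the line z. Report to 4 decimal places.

0.0744

Poor units: 36×KSh 350,000, 23×KSh 510,000 (q = 59 of N = 87).
Normalized shortfalls: (760000−350000)/760000 = 0.5395 (×36); (760000−510000)/760000 = 0.3289 (×23).
Raised to α = 3.0: 0.15700 (×36); 0.03559 (×23).
Sum = 6.470812; FGT(3.0) = 6.470812 / 87 = 0.0744.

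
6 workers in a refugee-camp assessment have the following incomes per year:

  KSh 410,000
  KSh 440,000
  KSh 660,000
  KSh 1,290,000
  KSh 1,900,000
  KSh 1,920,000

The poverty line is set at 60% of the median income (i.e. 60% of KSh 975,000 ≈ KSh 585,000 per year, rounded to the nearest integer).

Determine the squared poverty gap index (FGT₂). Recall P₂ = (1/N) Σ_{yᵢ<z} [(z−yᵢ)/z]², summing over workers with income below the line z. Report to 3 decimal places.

0.025

Below the line: KSh 410,000, KSh 440,000 (q = 2 of N = 6).
Normalized shortfalls: (585000−410000)/585000 = 0.2991; (585000−440000)/585000 = 0.2479.
Squared: 0.0895; 0.0614.
Sum = 0.150924; P₂ = 0.150924 / 6 = 0.025.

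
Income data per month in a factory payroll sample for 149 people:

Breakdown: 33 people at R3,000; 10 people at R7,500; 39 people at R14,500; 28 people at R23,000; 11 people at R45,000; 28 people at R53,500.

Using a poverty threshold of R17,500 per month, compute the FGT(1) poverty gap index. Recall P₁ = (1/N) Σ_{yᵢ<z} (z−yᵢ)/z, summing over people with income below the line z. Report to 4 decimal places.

Below z: 33×R3,000, 10×R7,500, 39×R14,500 (q = 82 of N = 149).
Shortfall ratios: (17500−3000)/17500 = 0.8286 (×33); (17500−7500)/17500 = 0.5714 (×10); (17500−14500)/17500 = 0.1714 (×39).
Sum of shortfalls = 39.742857; P₁ averages over all N: 39.742857 / 149 = 0.2667.

0.2667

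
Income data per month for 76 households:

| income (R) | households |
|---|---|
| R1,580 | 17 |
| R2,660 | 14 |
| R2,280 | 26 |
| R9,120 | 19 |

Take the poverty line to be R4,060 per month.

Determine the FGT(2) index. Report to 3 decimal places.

0.171

Poor units: 17×R1,580, 26×R2,280, 14×R2,660 (q = 57 of N = 76).
Shortfall ratios: (4060−1580)/4060 = 0.6108 (×17); (4060−2280)/4060 = 0.4384 (×26); (4060−2660)/4060 = 0.3448 (×14).
Squared: 0.3731 (×17); 0.1922 (×26); 0.1189 (×14).
Sum = 13.005363; P₂ = 13.005363 / 76 = 0.171.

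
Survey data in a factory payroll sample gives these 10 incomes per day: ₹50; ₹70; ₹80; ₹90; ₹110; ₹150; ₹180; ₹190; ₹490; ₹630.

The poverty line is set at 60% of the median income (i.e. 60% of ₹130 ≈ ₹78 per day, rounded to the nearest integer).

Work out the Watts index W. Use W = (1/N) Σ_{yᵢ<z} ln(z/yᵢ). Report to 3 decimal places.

0.055

Poor units: ₹50, ₹70 (q = 2 of N = 10).
Log shortfalls: ln(78/50) = 0.4447; ln(78/70) = 0.1082.
W = 0.552899 / 10 = 0.055.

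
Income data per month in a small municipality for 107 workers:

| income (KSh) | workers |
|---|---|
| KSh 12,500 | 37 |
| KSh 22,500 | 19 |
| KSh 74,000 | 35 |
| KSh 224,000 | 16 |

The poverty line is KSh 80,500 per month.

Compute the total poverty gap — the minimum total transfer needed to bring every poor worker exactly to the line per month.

Below z: 37×KSh 12,500, 19×KSh 22,500, 35×KSh 74,000 (q = 91 of N = 107).
Individual gaps: 37×(80500−12500) = 2516000; 19×(80500−22500) = 1102000; 35×(80500−74000) = 227500.
Aggregate gap = KSh 3,845,500.

KSh 3,845,500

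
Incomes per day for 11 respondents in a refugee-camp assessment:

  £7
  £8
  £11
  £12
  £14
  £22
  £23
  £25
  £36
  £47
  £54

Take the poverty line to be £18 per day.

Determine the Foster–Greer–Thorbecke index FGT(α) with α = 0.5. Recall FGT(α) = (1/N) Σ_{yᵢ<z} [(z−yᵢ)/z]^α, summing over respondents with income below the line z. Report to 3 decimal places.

0.291

Below the line: £7, £8, £11, £12, £14 (q = 5 of N = 11).
Relative gaps: (18−7)/18 = 0.6111; (18−8)/18 = 0.5556; (18−11)/18 = 0.3889; (18−12)/18 = 0.3333; (18−14)/18 = 0.2222.
Raised to α = 0.5: 0.78174; 0.74536; 0.62361; 0.57735; 0.47140.
Sum = 3.199456; FGT(0.5) = 3.199456 / 11 = 0.291.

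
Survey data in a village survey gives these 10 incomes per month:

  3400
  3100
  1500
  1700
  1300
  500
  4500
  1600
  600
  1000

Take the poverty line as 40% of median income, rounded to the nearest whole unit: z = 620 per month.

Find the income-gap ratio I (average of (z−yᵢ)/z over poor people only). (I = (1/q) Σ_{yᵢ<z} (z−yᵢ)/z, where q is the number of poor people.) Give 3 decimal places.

Below the line: 500, 600 (q = 2 of N = 10).
Shortfall ratios (z−y)/z: 0.1935, 0.0323; sum = 0.225806.
The income-gap ratio divides by q (the poor only): 0.225806 / 2 = 0.113.

0.113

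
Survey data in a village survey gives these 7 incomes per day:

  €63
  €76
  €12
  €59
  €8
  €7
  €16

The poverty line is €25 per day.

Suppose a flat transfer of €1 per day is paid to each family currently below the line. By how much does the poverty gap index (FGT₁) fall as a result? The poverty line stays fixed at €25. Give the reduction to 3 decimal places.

0.023

Before: below the line — €7, €8, €12, €16; poverty gap index (FGT₁) = 0.32571.
After the €1 transfer: below the line — €8, €9, €13, €17; poverty gap index (FGT₁) = 0.30286.
Reduction = 0.32571 − 0.30286 = 0.023.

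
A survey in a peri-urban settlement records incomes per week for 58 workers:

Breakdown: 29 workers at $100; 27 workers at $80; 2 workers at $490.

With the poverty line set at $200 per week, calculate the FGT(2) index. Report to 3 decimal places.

Below the line: 27×$80, 29×$100 (q = 56 of N = 58).
Normalized shortfalls: (200−80)/200 = 0.6000 (×27); (200−100)/200 = 0.5000 (×29).
Squared: 0.3600 (×27); 0.2500 (×29).
Sum = 16.970000; P₂ = 16.970000 / 58 = 0.293.

0.293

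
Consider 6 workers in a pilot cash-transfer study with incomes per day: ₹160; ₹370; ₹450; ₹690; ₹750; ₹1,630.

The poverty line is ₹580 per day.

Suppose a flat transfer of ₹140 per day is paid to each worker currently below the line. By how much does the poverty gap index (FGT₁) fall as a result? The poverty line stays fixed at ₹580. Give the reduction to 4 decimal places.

Before: below the line — ₹160, ₹370, ₹450; poverty gap index (FGT₁) = 0.218391.
After the ₹140 transfer: below the line — ₹300, ₹510; poverty gap index (FGT₁) = 0.100575.
Reduction = 0.218391 − 0.100575 = 0.1178.

0.1178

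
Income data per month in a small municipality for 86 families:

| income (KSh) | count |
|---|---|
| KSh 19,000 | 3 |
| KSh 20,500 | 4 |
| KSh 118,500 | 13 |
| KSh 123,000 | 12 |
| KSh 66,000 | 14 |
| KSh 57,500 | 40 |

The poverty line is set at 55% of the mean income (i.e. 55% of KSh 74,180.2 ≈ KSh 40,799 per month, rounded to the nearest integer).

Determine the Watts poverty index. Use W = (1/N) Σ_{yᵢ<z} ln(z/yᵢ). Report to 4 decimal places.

0.0587

Below the line: 3×KSh 19,000, 4×KSh 20,500 (q = 7 of N = 86).
Log shortfalls: ln(40799/19000) = 0.7642 (×3); ln(40799/20500) = 0.6882 (×4).
W = 5.045587 / 86 = 0.0587.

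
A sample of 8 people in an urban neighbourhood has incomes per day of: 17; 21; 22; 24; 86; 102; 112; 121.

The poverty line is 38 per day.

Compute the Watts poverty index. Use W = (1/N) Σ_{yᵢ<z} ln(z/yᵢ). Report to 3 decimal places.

0.300

Below z: 17, 21, 22, 24 (q = 4 of N = 8).
Log shortfalls: ln(38/17) = 0.8044; ln(38/21) = 0.5931; ln(38/22) = 0.5465; ln(38/24) = 0.4595.
W = 2.403513 / 8 = 0.300.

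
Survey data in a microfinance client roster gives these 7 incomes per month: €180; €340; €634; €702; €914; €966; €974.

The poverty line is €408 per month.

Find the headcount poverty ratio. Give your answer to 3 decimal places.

2 of the 7 households have income below €408.
H = 2/7 = 0.286.

0.286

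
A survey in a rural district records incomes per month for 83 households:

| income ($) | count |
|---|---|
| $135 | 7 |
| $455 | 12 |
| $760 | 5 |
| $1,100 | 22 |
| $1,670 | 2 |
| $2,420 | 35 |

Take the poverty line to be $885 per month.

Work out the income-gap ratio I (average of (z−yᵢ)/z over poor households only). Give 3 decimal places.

Below the line: 7×$135, 12×$455, 5×$760 (q = 24 of N = 83).
Shortfall ratios (z−y)/z: 0.8475 (×7), 0.4859 (×12), 0.1412 (×5); sum = 12.468927.
The income-gap ratio divides by q (the poor only): 12.468927 / 24 = 0.520.

0.520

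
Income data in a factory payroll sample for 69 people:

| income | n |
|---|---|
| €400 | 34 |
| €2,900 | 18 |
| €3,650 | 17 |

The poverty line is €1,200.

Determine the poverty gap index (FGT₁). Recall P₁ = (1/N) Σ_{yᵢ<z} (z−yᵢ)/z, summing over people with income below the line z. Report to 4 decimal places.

Below the line: 34×€400 (q = 34 of N = 69).
Gap ratios (z−y)/z: (1200−400)/1200 = 0.6667 (×34).
Σ = 22.666667. Dividing by the full population N = 69 gives P₁ = 0.3285.

0.3285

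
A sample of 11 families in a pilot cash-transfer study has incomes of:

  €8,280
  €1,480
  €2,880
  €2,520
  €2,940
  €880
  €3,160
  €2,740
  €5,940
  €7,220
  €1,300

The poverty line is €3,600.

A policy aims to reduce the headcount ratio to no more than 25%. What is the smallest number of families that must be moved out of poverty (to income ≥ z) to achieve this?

6

8 of the 11 families are poor, so H = 8/11 = 0.727.
A headcount ratio of at most 25% allows at most ⌊0.25 × 11⌋ = 2 poor families.
So at least 8 − 2 = 6 must be lifted.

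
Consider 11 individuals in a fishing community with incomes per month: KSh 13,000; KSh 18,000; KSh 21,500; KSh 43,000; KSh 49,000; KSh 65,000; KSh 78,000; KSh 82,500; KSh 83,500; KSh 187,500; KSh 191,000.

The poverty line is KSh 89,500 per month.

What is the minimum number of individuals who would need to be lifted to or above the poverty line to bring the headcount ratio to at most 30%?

Currently q = 9 of N = 11 are below the line (H = 0.818).
A headcount ratio of at most 30% allows at most ⌊0.30 × 11⌋ = 3 poor individuals.
So at least 9 − 3 = 6 must be lifted.

6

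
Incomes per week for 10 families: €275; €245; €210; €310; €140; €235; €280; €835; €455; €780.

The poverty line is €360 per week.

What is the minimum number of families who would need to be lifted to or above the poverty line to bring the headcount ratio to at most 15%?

6

Currently q = 7 of N = 10 are below the line (H = 0.700).
A headcount ratio of at most 15% allows at most ⌊0.15 × 10⌋ = 1 poor families.
So at least 7 − 1 = 6 must be lifted.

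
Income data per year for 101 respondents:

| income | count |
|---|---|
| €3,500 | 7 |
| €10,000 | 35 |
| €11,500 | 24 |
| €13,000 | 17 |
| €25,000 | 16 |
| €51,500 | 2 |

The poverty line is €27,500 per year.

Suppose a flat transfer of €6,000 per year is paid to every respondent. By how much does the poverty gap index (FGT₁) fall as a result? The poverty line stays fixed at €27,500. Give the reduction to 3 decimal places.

0.194

Before: below the line — 7×€3,500, 35×€10,000, 24×€11,500, 17×€13,000, 16×€25,000; poverty gap index (FGT₁) = 0.52241.
After the €6,000 transfer: below the line — 7×€9,500, 35×€16,000, 24×€17,500, 17×€19,000; poverty gap index (FGT₁) = 0.32871.
Reduction = 0.52241 − 0.32871 = 0.194.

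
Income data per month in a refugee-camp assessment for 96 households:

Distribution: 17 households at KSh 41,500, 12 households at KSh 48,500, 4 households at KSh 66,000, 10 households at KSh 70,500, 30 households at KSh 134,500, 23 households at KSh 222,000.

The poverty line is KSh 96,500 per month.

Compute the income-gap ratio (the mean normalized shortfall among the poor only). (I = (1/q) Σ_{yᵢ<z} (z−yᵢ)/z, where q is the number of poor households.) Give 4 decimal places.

0.4562

Below z: 17×KSh 41,500, 12×KSh 48,500, 4×KSh 66,000, 10×KSh 70,500 (q = 43 of N = 96).
Relative gaps: 0.5699 (×17), 0.4974 (×12), 0.3161 (×4), 0.2694 (×10); sum = 19.616580.
The income-gap ratio divides by q (the poor only): 19.616580 / 43 = 0.4562.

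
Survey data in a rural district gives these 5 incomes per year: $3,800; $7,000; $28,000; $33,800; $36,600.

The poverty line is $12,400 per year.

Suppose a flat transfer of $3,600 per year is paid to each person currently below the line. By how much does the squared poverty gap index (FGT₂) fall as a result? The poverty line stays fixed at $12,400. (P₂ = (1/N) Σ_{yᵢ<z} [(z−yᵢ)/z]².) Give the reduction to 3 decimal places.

Before: below the line — $3,800, $7,000; squared poverty gap index (FGT₂) = 0.13413.
After the $3,600 transfer: below the line — $7,400, $10,600; squared poverty gap index (FGT₂) = 0.03673.
Reduction = 0.13413 − 0.03673 = 0.097.

0.097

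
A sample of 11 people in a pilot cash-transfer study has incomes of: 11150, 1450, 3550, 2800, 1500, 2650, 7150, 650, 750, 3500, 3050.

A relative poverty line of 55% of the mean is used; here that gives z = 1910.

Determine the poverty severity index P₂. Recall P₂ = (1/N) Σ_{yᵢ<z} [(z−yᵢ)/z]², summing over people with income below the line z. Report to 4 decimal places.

0.0826

Below the line: 650, 750, 1450, 1500 (q = 4 of N = 11).
Relative gaps: (1910−650)/1910 = 0.6597; (1910−750)/1910 = 0.6073; (1910−1450)/1910 = 0.2408; (1910−1500)/1910 = 0.2147.
Squared: 0.4352; 0.3688; 0.0580; 0.0461.
Sum = 0.908117; P₂ = 0.908117 / 11 = 0.0826.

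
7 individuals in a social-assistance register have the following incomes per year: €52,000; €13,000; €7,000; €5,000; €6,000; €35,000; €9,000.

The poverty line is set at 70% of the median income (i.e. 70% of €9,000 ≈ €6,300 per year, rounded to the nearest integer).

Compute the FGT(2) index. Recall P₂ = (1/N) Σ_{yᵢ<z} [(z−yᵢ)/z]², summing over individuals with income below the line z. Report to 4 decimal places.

Incomes under z: €5,000, €6,000 (q = 2 of N = 7).
Normalized shortfalls: (6300−5000)/6300 = 0.2063; (6300−6000)/6300 = 0.0476.
Squared: 0.0426; 0.0023.
Sum = 0.044848; P₂ = 0.044848 / 7 = 0.0064.

0.0064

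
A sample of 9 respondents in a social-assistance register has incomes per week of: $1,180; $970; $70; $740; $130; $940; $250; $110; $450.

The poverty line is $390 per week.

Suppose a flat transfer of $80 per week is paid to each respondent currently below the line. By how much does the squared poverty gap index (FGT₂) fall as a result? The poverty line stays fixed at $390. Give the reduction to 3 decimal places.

Before: below the line — $70, $110, $130, $250; squared poverty gap index (FGT₂) = 0.19578.
After the $80 transfer: below the line — $150, $190, $210, $330; squared poverty gap index (FGT₂) = 0.09760.
Reduction = 0.19578 − 0.09760 = 0.098.

0.098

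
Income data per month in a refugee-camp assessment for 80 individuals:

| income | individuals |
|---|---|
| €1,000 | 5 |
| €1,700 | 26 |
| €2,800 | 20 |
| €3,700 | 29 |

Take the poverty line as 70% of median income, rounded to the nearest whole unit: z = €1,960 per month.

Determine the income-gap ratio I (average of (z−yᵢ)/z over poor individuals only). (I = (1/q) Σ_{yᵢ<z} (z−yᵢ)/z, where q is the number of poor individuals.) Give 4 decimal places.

0.1903

Incomes under z: 5×€1,000, 26×€1,700 (q = 31 of N = 80).
Shortfall ratios (z−y)/z: 0.4898 (×5), 0.1327 (×26); sum = 5.897959.
I averages over the q = 31 poor units only: 5.897959 / 31 = 0.1903.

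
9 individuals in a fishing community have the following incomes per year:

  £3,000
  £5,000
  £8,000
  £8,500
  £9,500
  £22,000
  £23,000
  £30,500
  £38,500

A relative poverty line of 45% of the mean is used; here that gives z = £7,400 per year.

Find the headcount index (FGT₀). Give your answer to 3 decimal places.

2 of the 9 individuals have income below £7,400.
H = 2/9 = 0.222.

0.222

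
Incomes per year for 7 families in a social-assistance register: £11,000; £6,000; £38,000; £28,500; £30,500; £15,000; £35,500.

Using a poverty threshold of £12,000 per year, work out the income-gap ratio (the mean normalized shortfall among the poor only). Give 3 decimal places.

0.292

Incomes under z: £6,000, £11,000 (q = 2 of N = 7).
Relative gaps: 0.5000, 0.0833; sum = 0.583333.
I averages over the q = 2 poor units only: 0.583333 / 2 = 0.292.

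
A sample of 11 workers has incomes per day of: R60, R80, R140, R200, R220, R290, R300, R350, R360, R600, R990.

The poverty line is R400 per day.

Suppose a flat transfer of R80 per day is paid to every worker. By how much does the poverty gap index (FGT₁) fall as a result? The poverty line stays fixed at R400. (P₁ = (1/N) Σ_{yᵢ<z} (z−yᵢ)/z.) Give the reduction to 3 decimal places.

0.148

Before: below the line — R60, R80, R140, R200, R220, R290, R300, R350, R360; poverty gap index (FGT₁) = 0.36364.
After the R80 transfer: below the line — R140, R160, R220, R280, R300, R370, R380; poverty gap index (FGT₁) = 0.21591.
Reduction = 0.36364 − 0.21591 = 0.148.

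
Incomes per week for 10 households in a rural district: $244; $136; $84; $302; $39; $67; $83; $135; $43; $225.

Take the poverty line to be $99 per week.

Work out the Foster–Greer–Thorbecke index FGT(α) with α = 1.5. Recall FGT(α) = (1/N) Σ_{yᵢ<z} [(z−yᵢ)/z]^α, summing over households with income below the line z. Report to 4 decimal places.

0.1205

Poor units: $39, $43, $67, $83, $84 (q = 5 of N = 10).
Shortfall ratios: (99−39)/99 = 0.6061; (99−43)/99 = 0.5657; (99−67)/99 = 0.3232; (99−83)/99 = 0.1616; (99−84)/99 = 0.1515.
Raised to α = 1.5: 0.47182; 0.42543; 0.18377; 0.06497; 0.05898.
Sum = 1.204967; FGT(1.5) = 1.204967 / 10 = 0.1205.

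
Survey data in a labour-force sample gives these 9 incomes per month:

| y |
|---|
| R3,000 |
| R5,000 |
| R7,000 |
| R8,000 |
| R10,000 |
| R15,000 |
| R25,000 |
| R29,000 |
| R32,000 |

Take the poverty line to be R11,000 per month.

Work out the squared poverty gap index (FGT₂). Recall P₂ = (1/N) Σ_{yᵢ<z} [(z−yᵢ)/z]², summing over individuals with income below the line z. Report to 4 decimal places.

0.1157

Below z: R3,000, R5,000, R7,000, R8,000, R10,000 (q = 5 of N = 9).
Gap ratios (z−y)/z: (11000−3000)/11000 = 0.7273; (11000−5000)/11000 = 0.5455; (11000−7000)/11000 = 0.3636; (11000−8000)/11000 = 0.2727; (11000−10000)/11000 = 0.0909.
Squared: 0.5289; 0.2975; 0.1322; 0.0744; 0.0083.
Sum = 1.041322; P₂ = 1.041322 / 9 = 0.1157.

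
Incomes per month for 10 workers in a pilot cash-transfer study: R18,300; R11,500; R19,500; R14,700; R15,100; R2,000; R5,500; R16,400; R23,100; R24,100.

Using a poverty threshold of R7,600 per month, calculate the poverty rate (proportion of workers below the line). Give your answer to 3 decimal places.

0.200

2 of the 10 workers have income below R7,600.
H = 2/10 = 0.200.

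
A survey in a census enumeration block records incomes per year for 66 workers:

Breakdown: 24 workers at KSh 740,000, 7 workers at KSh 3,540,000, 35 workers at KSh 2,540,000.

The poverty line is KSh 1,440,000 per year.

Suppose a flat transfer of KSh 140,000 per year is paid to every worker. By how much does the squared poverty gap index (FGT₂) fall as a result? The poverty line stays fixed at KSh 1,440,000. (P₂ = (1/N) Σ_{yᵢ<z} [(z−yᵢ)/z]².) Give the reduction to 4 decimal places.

Before: below the line — 24×KSh 740,000; squared poverty gap index (FGT₂) = 0.085929.
After the KSh 140,000 transfer: below the line — 24×KSh 880,000; squared poverty gap index (FGT₂) = 0.054994.
Reduction = 0.085929 − 0.054994 = 0.0309.

0.0309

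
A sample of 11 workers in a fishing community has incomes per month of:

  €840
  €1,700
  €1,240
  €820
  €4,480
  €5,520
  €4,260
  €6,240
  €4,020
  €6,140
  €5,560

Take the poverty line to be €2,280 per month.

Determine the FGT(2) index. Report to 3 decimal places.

Poor units: €820, €840, €1,240, €1,700 (q = 4 of N = 11).
Relative gaps: (2280−820)/2280 = 0.6404; (2280−840)/2280 = 0.6316; (2280−1240)/2280 = 0.4561; (2280−1700)/2280 = 0.2544.
Squared: 0.4100; 0.3989; 0.2081; 0.0647.
Sum = 1.081717; P₂ = 1.081717 / 11 = 0.098.

0.098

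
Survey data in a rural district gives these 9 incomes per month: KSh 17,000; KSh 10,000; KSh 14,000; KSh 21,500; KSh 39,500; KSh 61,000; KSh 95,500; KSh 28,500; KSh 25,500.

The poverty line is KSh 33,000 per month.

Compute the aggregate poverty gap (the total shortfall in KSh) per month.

KSh 81,500

Below z: KSh 10,000, KSh 14,000, KSh 17,000, KSh 21,500, KSh 25,500, KSh 28,500 (q = 6 of N = 9).
Individual gaps: 33000−10000 = 23000; 33000−14000 = 19000; 33000−17000 = 16000; 33000−21500 = 11500; 33000−25500 = 7500; 33000−28500 = 4500.
Aggregate gap = KSh 81,500.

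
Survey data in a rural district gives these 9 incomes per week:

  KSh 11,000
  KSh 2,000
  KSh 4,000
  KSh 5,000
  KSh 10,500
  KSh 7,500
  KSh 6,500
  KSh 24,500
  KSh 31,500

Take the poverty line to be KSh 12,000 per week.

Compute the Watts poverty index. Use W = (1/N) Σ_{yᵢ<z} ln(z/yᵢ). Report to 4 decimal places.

Below z: KSh 2,000, KSh 4,000, KSh 5,000, KSh 6,500, KSh 7,500, KSh 10,500, KSh 11,000 (q = 7 of N = 9).
ln(z/y) terms: ln(12000/2000) = 1.7918; ln(12000/4000) = 1.0986; ln(12000/5000) = 0.8755; ln(12000/6500) = 0.6131; ln(12000/7500) = 0.4700; ln(12000/10500) = 0.1335; ln(12000/11000) = 0.0870.
W = 5.069491 / 9 = 0.5633.

0.5633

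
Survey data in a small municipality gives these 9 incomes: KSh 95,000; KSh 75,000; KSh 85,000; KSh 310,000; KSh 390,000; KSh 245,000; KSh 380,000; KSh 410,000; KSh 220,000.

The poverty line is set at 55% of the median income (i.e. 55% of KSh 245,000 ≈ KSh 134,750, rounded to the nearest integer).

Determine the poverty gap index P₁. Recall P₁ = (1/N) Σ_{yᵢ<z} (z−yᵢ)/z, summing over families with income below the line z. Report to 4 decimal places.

0.1231

Below z: KSh 75,000, KSh 85,000, KSh 95,000 (q = 3 of N = 9).
Shortfall ratios: (134750−75000)/134750 = 0.4434; (134750−85000)/134750 = 0.3692; (134750−95000)/134750 = 0.2950.
Σ = 1.107607. Dividing by the full population N = 9 gives P₁ = 0.1231.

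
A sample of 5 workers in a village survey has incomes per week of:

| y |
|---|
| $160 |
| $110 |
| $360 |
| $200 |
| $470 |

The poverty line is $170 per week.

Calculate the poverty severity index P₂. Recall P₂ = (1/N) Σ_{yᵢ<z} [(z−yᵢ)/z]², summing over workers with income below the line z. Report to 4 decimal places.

Poor units: $110, $160 (q = 2 of N = 5).
Normalized shortfalls: (170−110)/170 = 0.3529; (170−160)/170 = 0.0588.
Squared: 0.1246; 0.0035.
Sum = 0.128028; P₂ = 0.128028 / 5 = 0.0256.

0.0256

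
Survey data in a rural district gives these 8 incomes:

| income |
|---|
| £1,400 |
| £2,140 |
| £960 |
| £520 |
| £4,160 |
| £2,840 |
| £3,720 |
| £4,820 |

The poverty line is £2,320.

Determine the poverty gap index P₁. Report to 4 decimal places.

0.2295

Poor units: £520, £960, £1,400, £2,140 (q = 4 of N = 8).
Shortfall ratios: (2320−520)/2320 = 0.7759; (2320−960)/2320 = 0.5862; (2320−1400)/2320 = 0.3966; (2320−2140)/2320 = 0.0776.
Sum of shortfalls = 1.836207; P₁ averages over all N: 1.836207 / 8 = 0.2295.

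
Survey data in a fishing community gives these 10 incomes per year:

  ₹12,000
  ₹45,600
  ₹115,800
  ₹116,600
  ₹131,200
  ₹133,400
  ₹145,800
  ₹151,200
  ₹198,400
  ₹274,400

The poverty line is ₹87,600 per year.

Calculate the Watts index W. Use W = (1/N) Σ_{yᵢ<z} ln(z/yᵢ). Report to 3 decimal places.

Incomes under z: ₹12,000, ₹45,600 (q = 2 of N = 10).
ln(z/y) terms: ln(87600/12000) = 1.9879; ln(87600/45600) = 0.6529.
W = 2.640748 / 10 = 0.264.

0.264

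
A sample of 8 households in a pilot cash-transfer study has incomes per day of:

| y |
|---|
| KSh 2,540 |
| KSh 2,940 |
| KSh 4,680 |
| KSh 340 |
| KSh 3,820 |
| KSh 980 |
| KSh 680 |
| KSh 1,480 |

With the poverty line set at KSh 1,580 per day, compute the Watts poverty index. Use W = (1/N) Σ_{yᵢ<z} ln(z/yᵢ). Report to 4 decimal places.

0.3653

Incomes under z: KSh 340, KSh 680, KSh 980, KSh 1,480 (q = 4 of N = 8).
ln(z/y) terms: ln(1580/340) = 1.5362; ln(1580/680) = 0.8431; ln(1580/980) = 0.4776; ln(1580/1480) = 0.0654.
W = 2.922332 / 8 = 0.3653.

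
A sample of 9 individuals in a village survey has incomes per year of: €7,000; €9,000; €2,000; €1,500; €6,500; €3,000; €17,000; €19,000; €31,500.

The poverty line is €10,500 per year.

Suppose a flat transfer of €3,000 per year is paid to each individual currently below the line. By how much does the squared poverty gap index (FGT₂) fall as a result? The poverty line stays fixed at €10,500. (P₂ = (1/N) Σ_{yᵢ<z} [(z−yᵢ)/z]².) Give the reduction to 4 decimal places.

0.1534

Before: below the line — €1,500, €2,000, €3,000, €6,500, €7,000, €9,000; squared poverty gap index (FGT₂) = 0.241875.
After the €3,000 transfer: below the line — €4,500, €5,000, €6,000, €9,500, €10,000; squared poverty gap index (FGT₂) = 0.088435.
Reduction = 0.241875 − 0.088435 = 0.1534.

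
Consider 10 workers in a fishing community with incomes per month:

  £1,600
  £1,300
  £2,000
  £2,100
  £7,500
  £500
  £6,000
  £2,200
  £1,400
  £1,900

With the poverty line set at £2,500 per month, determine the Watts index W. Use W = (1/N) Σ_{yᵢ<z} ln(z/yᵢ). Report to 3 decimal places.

0.409

Poor units: £500, £1,300, £1,400, £1,600, £1,900, £2,000, £2,100, £2,200 (q = 8 of N = 10).
Log gaps: ln(2500/500) = 1.6094; ln(2500/1300) = 0.6539; ln(2500/1400) = 0.5798; ln(2500/1600) = 0.4463; ln(2500/1900) = 0.2744; ln(2500/2000) = 0.2231; ln(2500/2100) = 0.1744; ln(2500/2200) = 0.1278.
W = 4.089237 / 10 = 0.409.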